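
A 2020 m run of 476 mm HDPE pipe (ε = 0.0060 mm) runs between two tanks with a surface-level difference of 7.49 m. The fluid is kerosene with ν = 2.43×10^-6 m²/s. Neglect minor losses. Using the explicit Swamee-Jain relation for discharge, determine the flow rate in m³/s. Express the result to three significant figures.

Swamee-Jain (Type II): Q = -0.965·√(gD⁵h_f/L)·ln[ε/(3.7D) + √(3.17ν²L/(gD³h_f))]
√(gD⁵h_f/L) = √(9.81·0.476⁵·7.49/2020) = 0.02981
ε/(3.7D) = 3.41×10^-6; √(3.17ν²L/(gD³h_f)) = 6.91×10^-5
Q = -0.965·0.02981·ln(7.248×10^-5) = 0.2742 m³/s
Check: V = 1.54 m/s, Re = 3.02×10^5, f = 0.01451, h_f = 7.45 m ≈ 7.49 m ✓

Q ≈ 0.274 m³/s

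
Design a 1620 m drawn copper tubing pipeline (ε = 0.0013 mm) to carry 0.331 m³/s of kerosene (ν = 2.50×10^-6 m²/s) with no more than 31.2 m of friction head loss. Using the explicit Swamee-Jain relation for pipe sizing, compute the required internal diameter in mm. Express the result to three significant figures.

D ≈ 368 mm

Swamee-Jain (Type III): D = 0.66·[ε^1.25·(LQ²/(gh_f))^4.75 + ν·Q^9.4·(L/(gh_f))^5.2]^0.04
LQ²/(gh_f) = 0.5799; L/(gh_f) = 5.293
Term 1 = ε^1.25·(…)^4.75 = 3.30×10^-9; Term 2 = ν·Q^9.4·(…)^5.2 = 4.44×10^-7
D = 0.66·(3.30×10^-9 + 4.44×10^-7)^0.04 = 0.3678 m = 368 mm
Check: V = 3.12 m/s, Re = 4.58×10^5, f = 0.01335, h_f = 29.1 m ≈ 31.2 m ✓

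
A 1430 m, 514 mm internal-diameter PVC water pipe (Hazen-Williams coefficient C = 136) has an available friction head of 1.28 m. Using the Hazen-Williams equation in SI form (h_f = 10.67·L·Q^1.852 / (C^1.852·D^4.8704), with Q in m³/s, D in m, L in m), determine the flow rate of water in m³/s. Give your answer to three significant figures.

Rearranging: Q = [h_f·C^1.852·D^4.8704 / (10.67·L)]^(1/1.852)
Q = [1.28·136^1.852·0.514^4.8704 / (10.67·1430)]^0.540 = 0.1487 m³/s

Q ≈ 0.149 m³/s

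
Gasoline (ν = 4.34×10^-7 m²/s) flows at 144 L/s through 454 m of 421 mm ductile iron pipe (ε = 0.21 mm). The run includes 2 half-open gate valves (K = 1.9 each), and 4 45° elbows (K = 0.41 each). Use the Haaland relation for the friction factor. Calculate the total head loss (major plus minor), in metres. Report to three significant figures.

H_L ≈ 1.31 m

V = 4Q/(πD²) = 1.034 m/s; V²/2g = 0.05454 m
Re = 1.00×10^6, ε/D = 4.99×10^-4 → f = 0.01716 (Haaland)
Major: h_f = f(L/D)·V²/2g = 0.01716·1078·0.05454 = 1.009 m
Minor: ΣK = 5.44; h_m = ΣK·V²/2g = 0.2967 m
Total H_L = 1.009 + 0.2967 = 1.306 m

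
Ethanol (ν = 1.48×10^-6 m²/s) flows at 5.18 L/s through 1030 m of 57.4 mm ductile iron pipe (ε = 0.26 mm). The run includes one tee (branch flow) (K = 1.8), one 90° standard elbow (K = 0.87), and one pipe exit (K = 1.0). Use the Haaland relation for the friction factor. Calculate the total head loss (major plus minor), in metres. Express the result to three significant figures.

V = 4Q/(πD²) = 2.002 m/s; V²/2g = 0.2042 m
Re = 7.76×10^4, ε/D = 0.00453 → f = 0.03069 (Haaland)
Major: h_f = f(L/D)·V²/2g = 0.03069·17944·0.2042 = 112.5 m
Minor: ΣK = 3.67; h_m = ΣK·V²/2g = 0.7495 m
Total H_L = 112.5 + 0.7495 = 113.2 m

H_L ≈ 113 m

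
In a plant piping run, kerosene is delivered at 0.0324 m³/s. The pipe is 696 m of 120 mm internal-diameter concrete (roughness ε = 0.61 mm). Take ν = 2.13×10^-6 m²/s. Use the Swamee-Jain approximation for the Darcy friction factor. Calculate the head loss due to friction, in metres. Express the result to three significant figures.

V = 4Q/(πD²) = 4·0.0324/(π·0.120²) = 2.865 m/s
Re = VD/ν = 2.865·0.120/2.13×10^-6 = 1.61×10^5 → turbulent
ε/D = 0.61/120 = 0.00508
Swamee-Jain: f = 0.03130
h_f = f(L/D)V²/(2g) = 0.03130·(696/0.120)·2.865²/(2·9.81) = 75.93 m

h_f ≈ 75.9 m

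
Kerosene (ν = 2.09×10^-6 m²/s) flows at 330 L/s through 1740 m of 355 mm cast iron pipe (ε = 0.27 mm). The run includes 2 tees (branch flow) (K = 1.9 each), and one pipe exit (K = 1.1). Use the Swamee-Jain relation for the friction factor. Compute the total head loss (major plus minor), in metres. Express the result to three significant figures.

H_L ≈ 56.0 m

V = 4Q/(πD²) = 3.334 m/s; V²/2g = 0.5665 m
Re = 5.66×10^5, ε/D = 7.61×10^-4 → f = 0.01915 (Swamee-Jain)
Major: h_f = f(L/D)·V²/2g = 0.01915·4901·0.5665 = 53.18 m
Minor: ΣK = 4.90; h_m = ΣK·V²/2g = 2.776 m
Total H_L = 53.18 + 2.776 = 55.95 m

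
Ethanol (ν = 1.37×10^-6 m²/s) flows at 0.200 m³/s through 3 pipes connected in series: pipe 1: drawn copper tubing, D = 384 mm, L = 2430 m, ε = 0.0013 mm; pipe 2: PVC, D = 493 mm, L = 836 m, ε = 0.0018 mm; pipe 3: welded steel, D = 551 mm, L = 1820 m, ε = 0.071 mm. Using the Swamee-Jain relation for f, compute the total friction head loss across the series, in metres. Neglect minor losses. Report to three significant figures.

Pipe 1: V = 1.727 m/s, Re = 4.84×10^5, ε/D = 3.39×10^-6, f = 0.01322, h_1 = f(L/D)V²/2g = 12.72 m
Pipe 2: V = 1.048 m/s, Re = 3.77×10^5, ε/D = 3.65×10^-6, f = 0.01383, h_2 = f(L/D)V²/2g = 1.312 m
Pipe 3: V = 0.8388 m/s, Re = 3.37×10^5, ε/D = 1.29×10^-4, f = 0.01547, h_3 = f(L/D)V²/2g = 1.833 m
Series → Q common, losses add: H = Σh = 15.86 m

H ≈ 15.9 m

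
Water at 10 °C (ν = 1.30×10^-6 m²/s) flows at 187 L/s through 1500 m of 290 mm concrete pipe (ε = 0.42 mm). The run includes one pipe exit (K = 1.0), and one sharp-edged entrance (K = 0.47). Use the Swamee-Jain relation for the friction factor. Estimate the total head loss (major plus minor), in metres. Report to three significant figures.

V = 4Q/(πD²) = 2.831 m/s; V²/2g = 0.4085 m
Re = 6.32×10^5, ε/D = 0.00145 → f = 0.02201 (Swamee-Jain)
Major: h_f = f(L/D)·V²/2g = 0.02201·5172·0.4085 = 46.50 m
Minor: ΣK = 1.47; h_m = ΣK·V²/2g = 0.6005 m
Total H_L = 46.50 + 0.6005 = 47.10 m

H_L ≈ 47.1 m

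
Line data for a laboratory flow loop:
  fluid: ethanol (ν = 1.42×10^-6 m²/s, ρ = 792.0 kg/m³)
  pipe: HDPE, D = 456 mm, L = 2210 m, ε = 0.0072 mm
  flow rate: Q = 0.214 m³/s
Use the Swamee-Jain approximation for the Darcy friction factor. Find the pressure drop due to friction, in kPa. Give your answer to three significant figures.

V = 4Q/(πD²) = 4·0.214/(π·0.456²) = 1.310 m/s
Re = VD/ν = 1.310·0.456/1.42×10^-6 = 4.21×10^5 → turbulent
ε/D = 0.0072/456 = 1.58×10^-5
Swamee-Jain: f = 0.01373
h_f = f(L/D)V²/(2g) = 0.01373·(2210/0.456)·1.310²/(2·9.81) = 5.824 m
Δp = ρg·h_f = 792.0·9.81·5.824 = 45.25 kPa

Δp ≈ 45.2 kPa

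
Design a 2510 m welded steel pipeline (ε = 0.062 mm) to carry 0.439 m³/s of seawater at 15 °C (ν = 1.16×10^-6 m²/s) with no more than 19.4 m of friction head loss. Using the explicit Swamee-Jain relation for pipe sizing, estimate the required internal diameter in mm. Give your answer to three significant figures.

Swamee-Jain (Type III): D = 0.66·[ε^1.25·(LQ²/(gh_f))^4.75 + ν·Q^9.4·(L/(gh_f))^5.2]^0.04
LQ²/(gh_f) = 2.542; L/(gh_f) = 13.19
Term 1 = ε^1.25·(…)^4.75 = 4.62×10^-4; Term 2 = ν·Q^9.4·(…)^5.2 = 3.38×10^-4
D = 0.66·(4.62×10^-4 + 3.38×10^-4)^0.04 = 0.4962 m = 496 mm
Check: V = 2.27 m/s, Re = 9.71×10^5, f = 0.01389, h_f = 18.5 m ≈ 19.4 m ✓

D ≈ 496 mm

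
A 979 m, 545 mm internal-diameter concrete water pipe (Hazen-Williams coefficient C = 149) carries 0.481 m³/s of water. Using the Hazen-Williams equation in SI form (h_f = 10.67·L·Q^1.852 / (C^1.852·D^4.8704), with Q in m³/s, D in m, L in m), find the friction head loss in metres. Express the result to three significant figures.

h_f ≈ 4.89 m

h_f = 10.67·979·0.481^1.852 / (149^1.852·0.545^4.8704) = 4.891 m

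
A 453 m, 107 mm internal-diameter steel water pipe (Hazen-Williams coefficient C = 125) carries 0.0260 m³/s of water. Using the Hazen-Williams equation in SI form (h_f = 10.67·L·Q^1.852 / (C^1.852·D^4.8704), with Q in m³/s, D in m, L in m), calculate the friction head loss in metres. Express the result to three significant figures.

h_f = 10.67·453·0.0260^1.852 / (125^1.852·0.107^4.8704) = 39.14 m

h_f ≈ 39.1 m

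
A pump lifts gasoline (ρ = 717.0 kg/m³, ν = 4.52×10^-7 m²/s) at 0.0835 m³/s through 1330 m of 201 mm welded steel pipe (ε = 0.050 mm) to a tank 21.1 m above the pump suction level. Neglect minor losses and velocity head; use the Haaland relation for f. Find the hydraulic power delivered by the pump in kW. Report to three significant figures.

P_hyd ≈ 33.0 kW

V = 4Q/(πD²) = 2.632 m/s; Re = 1.17×10^6; ε/D = 2.49×10^-4; f = 0.01502
h_f = f(L/D)V²/2g = 35.07 m
Total head H = z + h_f = 21.1 + 35.07 = 56.17 m
P_hyd = ρgQH = 717.0·9.81·0.0835·56.17 = 32.99 kW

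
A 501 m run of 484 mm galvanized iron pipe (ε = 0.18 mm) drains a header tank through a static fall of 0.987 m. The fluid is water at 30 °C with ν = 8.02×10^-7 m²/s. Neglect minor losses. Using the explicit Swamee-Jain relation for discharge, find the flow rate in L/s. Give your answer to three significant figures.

Q ≈ 195 L/s

Swamee-Jain (Type II): Q = -0.965·√(gD⁵h_f/L)·ln[ε/(3.7D) + √(3.17ν²L/(gD³h_f))]
√(gD⁵h_f/L) = √(9.81·0.484⁵·0.987/501) = 0.02266
ε/(3.7D) = 1.01×10^-4; √(3.17ν²L/(gD³h_f)) = 3.05×10^-5
Q = -0.965·0.02266·ln(1.310×10^-4) = 0.1955 m³/s
Check: V = 1.06 m/s, Re = 6.41×10^5, f = 0.01668, h_f = 0.993 m ≈ 0.987 m ✓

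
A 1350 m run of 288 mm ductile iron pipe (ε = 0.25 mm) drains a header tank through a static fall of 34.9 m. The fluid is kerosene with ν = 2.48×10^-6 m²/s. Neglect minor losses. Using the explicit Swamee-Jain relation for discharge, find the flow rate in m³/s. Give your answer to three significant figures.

Q ≈ 0.176 m³/s

Swamee-Jain (Type II): Q = -0.965·√(gD⁵h_f/L)·ln[ε/(3.7D) + √(3.17ν²L/(gD³h_f))]
√(gD⁵h_f/L) = √(9.81·0.288⁵·34.9/1350) = 0.02242
ε/(3.7D) = 2.35×10^-4; √(3.17ν²L/(gD³h_f)) = 5.67×10^-5
Q = -0.965·0.02242·ln(2.913×10^-4) = 0.1761 m³/s
Check: V = 2.70 m/s, Re = 3.14×10^5, f = 0.02013, h_f = 35.2 m ≈ 34.9 m ✓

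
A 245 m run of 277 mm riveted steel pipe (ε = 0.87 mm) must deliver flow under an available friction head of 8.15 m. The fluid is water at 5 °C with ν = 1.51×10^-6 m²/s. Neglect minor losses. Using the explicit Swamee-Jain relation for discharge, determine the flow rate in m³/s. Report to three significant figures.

Q ≈ 0.157 m³/s

Swamee-Jain (Type II): Q = -0.965·√(gD⁵h_f/L)·ln[ε/(3.7D) + √(3.17ν²L/(gD³h_f))]
√(gD⁵h_f/L) = √(9.81·0.277⁵·8.15/245) = 0.02307
ε/(3.7D) = 8.49×10^-4; √(3.17ν²L/(gD³h_f)) = 3.23×10^-5
Q = -0.965·0.02307·ln(8.811×10^-4) = 0.1566 m³/s
Check: V = 2.60 m/s, Re = 4.77×10^5, f = 0.02689, h_f = 8.19 m ≈ 8.15 m ✓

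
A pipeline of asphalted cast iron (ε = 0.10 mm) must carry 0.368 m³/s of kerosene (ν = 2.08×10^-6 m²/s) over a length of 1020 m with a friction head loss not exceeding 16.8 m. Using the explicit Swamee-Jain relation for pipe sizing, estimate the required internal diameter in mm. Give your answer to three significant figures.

Swamee-Jain (Type III): D = 0.66·[ε^1.25·(LQ²/(gh_f))^4.75 + ν·Q^9.4·(L/(gh_f))^5.2]^0.04
LQ²/(gh_f) = 0.8381; L/(gh_f) = 6.189
Term 1 = ε^1.25·(…)^4.75 = 4.32×10^-6; Term 2 = ν·Q^9.4·(…)^5.2 = 2.26×10^-6
D = 0.66·(4.32×10^-6 + 2.26×10^-6)^0.04 = 0.4095 m = 410 mm
Check: V = 2.79 m/s, Re = 5.50×10^5, f = 0.01580, h_f = 15.7 m ≈ 16.8 m ✓

D ≈ 410 mm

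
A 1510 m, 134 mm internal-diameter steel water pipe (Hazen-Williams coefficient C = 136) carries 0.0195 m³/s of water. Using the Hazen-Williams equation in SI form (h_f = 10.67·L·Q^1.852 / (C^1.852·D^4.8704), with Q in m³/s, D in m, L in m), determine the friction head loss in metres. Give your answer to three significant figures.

h_f ≈ 21.9 m

h_f = 10.67·1510·0.0195^1.852 / (136^1.852·0.134^4.8704) = 21.89 m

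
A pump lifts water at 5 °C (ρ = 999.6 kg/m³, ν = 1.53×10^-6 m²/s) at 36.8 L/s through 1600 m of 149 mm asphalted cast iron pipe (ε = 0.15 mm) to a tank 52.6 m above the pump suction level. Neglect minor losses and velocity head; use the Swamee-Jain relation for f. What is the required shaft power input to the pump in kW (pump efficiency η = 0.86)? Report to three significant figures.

P_shaft ≈ 43.7 kW

V = 4Q/(πD²) = 2.111 m/s; Re = 2.06×10^5; ε/D = 0.00101; f = 0.02118
h_f = f(L/D)V²/2g = 51.64 m
Total head H = z + h_f = 52.6 + 51.64 = 104.2 m
P_hyd = ρgQH = 999.6·9.81·0.0368·104.2 = 37.62 kW
P_shaft = P_hyd/η = 37.62/0.86 = 43.74 kW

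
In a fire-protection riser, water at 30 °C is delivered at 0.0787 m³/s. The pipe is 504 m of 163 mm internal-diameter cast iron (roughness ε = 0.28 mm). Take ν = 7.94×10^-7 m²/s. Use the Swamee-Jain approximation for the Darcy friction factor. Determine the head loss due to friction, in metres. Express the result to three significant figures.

h_f ≈ 51.2 m

V = 4Q/(πD²) = 4·0.0787/(π·0.163²) = 3.771 m/s
Re = VD/ν = 3.771·0.163/7.94×10^-7 = 7.74×10^5 → turbulent
ε/D = 0.28/163 = 0.00172
Swamee-Jain: f = 0.02286
h_f = f(L/D)V²/(2g) = 0.02286·(504/0.163)·3.771²/(2·9.81) = 51.24 m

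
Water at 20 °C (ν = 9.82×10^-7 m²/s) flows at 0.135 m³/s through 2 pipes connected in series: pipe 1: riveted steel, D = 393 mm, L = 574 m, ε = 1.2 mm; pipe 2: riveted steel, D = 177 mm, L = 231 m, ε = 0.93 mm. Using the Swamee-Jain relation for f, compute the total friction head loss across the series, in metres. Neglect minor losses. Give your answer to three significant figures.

Pipe 1: V = 1.113 m/s, Re = 4.45×10^5, ε/D = 0.00305, f = 0.02671, h_1 = f(L/D)V²/2g = 2.463 m
Pipe 2: V = 5.487 m/s, Re = 9.89×10^5, ε/D = 0.00525, f = 0.03098, h_2 = f(L/D)V²/2g = 62.03 m
Series → Q common, losses add: H = Σh = 64.50 m

H ≈ 64.5 m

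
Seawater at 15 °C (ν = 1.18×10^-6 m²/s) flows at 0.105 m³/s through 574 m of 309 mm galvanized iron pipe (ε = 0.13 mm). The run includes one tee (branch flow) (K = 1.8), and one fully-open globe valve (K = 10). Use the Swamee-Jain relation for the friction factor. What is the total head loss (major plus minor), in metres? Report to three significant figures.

H_L ≈ 4.45 m

V = 4Q/(πD²) = 1.400 m/s; V²/2g = 0.09992 m
Re = 3.67×10^5, ε/D = 4.21×10^-4 → f = 0.01760 (Swamee-Jain)
Major: h_f = f(L/D)·V²/2g = 0.01760·1858·0.09992 = 3.266 m
Minor: ΣK = 11.8; h_m = ΣK·V²/2g = 1.179 m
Total H_L = 3.266 + 1.179 = 4.445 m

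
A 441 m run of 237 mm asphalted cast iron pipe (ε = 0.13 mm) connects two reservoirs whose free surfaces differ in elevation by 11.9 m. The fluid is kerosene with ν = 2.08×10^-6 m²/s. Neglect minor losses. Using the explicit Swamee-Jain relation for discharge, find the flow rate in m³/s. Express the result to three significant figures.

Q ≈ 0.115 m³/s

Swamee-Jain (Type II): Q = -0.965·√(gD⁵h_f/L)·ln[ε/(3.7D) + √(3.17ν²L/(gD³h_f))]
√(gD⁵h_f/L) = √(9.81·0.237⁵·11.9/441) = 0.01407
ε/(3.7D) = 1.48×10^-4; √(3.17ν²L/(gD³h_f)) = 6.24×10^-5
Q = -0.965·0.01407·ln(2.106×10^-4) = 0.1149 m³/s
Check: V = 2.61 m/s, Re = 2.97×10^5, f = 0.01862, h_f = 12.0 m ≈ 11.9 m ✓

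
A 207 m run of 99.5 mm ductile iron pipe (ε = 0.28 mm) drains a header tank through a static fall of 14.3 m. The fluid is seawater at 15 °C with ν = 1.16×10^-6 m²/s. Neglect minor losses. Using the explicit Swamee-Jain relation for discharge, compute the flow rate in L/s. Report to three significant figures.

Swamee-Jain (Type II): Q = -0.965·√(gD⁵h_f/L)·ln[ε/(3.7D) + √(3.17ν²L/(gD³h_f))]
√(gD⁵h_f/L) = √(9.81·0.0995⁵·14.3/207) = 0.002571
ε/(3.7D) = 7.61×10^-4; √(3.17ν²L/(gD³h_f)) = 7.99×10^-5
Q = -0.965·0.002571·ln(8.405×10^-4) = 0.01757 m³/s
Check: V = 2.26 m/s, Re = 1.94×10^5, f = 0.02661, h_f = 14.4 m ≈ 14.3 m ✓

Q ≈ 17.6 L/s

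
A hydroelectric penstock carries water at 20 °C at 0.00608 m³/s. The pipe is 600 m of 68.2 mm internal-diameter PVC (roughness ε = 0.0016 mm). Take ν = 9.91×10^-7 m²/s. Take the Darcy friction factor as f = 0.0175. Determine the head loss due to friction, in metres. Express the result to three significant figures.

V = 4Q/(πD²) = 4·0.00608/(π·0.0682²) = 1.664 m/s
h_f = f(L/D)V²/(2g) = 0.01750·(600/0.0682)·1.664²/(2·9.81) = 21.74 m

h_f ≈ 21.7 m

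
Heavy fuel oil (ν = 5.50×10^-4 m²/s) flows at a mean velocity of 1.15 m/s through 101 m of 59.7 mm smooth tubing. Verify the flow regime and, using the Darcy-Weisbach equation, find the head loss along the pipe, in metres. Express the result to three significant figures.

h_f ≈ 58.5 m

Re = VD/ν = 1.15·0.05970/5.50×10^-4 = 125 → laminar (Re < 2300)
f = 64/Re = 0.5127
h_f = f(L/D)V²/(2g) = 0.5127·(101/0.05970)·1.15²/(2·9.81) = 58.47 m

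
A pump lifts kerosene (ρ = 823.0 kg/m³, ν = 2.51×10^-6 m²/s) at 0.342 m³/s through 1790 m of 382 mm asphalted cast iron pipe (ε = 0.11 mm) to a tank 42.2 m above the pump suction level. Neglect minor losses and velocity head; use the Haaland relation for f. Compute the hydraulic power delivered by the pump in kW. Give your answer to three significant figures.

P_hyd ≈ 211 kW

V = 4Q/(πD²) = 2.984 m/s; Re = 4.54×10^5; ε/D = 2.88×10^-4; f = 0.01616
h_f = f(L/D)V²/2g = 34.38 m
Total head H = z + h_f = 42.2 + 34.38 = 76.58 m
P_hyd = ρgQH = 823.0·9.81·0.342·76.58 = 211.4 kW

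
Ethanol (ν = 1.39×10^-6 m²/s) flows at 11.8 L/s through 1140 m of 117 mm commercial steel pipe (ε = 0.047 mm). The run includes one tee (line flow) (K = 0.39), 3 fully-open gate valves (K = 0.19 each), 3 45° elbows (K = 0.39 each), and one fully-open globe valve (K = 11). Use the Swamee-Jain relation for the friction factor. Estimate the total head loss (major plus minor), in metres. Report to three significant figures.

V = 4Q/(πD²) = 1.098 m/s; V²/2g = 0.06140 m
Re = 9.24×10^4, ε/D = 4.02×10^-4 → f = 0.02020 (Swamee-Jain)
Major: h_f = f(L/D)·V²/2g = 0.02020·9744·0.06140 = 12.09 m
Minor: ΣK = 13.1; h_m = ΣK·V²/2g = 0.8061 m
Total H_L = 12.09 + 0.8061 = 12.89 m

H_L ≈ 12.9 m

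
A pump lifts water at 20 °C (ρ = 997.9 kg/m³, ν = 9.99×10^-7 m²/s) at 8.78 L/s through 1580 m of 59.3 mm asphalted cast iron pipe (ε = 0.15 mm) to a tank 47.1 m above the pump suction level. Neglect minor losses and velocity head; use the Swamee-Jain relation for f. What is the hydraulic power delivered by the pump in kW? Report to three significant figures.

V = 4Q/(πD²) = 3.179 m/s; Re = 1.89×10^5; ε/D = 0.00253; f = 0.02594
h_f = f(L/D)V²/2g = 356.0 m
Total head H = z + h_f = 47.1 + 356.0 = 403.1 m
P_hyd = ρgQH = 997.9·9.81·0.00878·403.1 = 34.65 kW

P_hyd ≈ 34.6 kW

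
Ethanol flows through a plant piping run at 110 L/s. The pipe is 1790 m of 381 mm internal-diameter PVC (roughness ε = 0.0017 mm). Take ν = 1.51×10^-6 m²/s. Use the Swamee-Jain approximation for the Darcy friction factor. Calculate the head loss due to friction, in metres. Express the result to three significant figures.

V = 4Q/(πD²) = 4·0.110/(π·0.381²) = 0.9648 m/s
Re = VD/ν = 0.9648·0.381/1.51×10^-6 = 2.43×10^5 → turbulent
ε/D = 0.0017/381 = 4.46×10^-6
Swamee-Jain: f = 0.01500
h_f = f(L/D)V²/(2g) = 0.01500·(1790/0.381)·0.9648²/(2·9.81) = 3.344 m

h_f ≈ 3.34 m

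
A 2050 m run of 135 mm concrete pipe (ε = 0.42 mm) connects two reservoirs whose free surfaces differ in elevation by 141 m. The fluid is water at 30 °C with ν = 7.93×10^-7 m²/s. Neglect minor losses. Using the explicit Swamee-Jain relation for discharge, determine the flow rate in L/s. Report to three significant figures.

Q ≈ 37.4 L/s

Swamee-Jain (Type II): Q = -0.965·√(gD⁵h_f/L)·ln[ε/(3.7D) + √(3.17ν²L/(gD³h_f))]
√(gD⁵h_f/L) = √(9.81·0.135⁵·141/2050) = 0.005500
ε/(3.7D) = 8.41×10^-4; √(3.17ν²L/(gD³h_f)) = 3.47×10^-5
Q = -0.965·0.005500·ln(8.755×10^-4) = 0.03737 m³/s
Check: V = 2.61 m/s, Re = 4.44×10^5, f = 0.02685, h_f = 142 m ≈ 141 m ✓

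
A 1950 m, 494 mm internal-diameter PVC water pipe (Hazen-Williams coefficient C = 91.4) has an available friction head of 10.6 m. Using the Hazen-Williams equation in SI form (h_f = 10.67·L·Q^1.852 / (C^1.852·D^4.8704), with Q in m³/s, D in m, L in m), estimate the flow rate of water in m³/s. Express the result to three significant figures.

Q ≈ 0.238 m³/s

Rearranging: Q = [h_f·C^1.852·D^4.8704 / (10.67·L)]^(1/1.852)
Q = [10.6·91.4^1.852·0.494^4.8704 / (10.67·1950)]^0.540 = 0.2385 m³/s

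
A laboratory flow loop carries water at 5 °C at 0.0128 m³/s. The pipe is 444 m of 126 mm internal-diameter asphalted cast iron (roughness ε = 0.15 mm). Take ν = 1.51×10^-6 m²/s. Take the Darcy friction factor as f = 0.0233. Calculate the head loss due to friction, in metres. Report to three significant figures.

h_f ≈ 4.41 m

V = 4Q/(πD²) = 4·0.0128/(π·0.126²) = 1.027 m/s
h_f = f(L/D)V²/(2g) = 0.02330·(444/0.126)·1.027²/(2·9.81) = 4.410 m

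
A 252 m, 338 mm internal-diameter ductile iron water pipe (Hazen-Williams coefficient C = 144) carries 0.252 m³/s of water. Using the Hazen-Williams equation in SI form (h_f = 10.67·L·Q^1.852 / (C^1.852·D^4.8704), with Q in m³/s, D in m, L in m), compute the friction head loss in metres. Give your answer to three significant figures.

h_f ≈ 4.15 m

h_f = 10.67·252·0.252^1.852 / (144^1.852·0.338^4.8704) = 4.150 m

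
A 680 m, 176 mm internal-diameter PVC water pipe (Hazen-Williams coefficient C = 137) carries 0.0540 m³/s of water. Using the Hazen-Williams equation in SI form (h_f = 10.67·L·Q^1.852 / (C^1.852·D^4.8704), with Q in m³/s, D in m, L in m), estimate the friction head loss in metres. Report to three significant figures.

h_f = 10.67·680·0.0540^1.852 / (137^1.852·0.176^4.8704) = 17.00 m

h_f ≈ 17.0 m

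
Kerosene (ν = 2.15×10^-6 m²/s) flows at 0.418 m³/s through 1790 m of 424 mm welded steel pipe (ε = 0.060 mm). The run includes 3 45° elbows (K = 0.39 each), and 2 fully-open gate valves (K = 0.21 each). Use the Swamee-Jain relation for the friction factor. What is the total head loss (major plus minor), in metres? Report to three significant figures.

V = 4Q/(πD²) = 2.960 m/s; V²/2g = 0.4467 m
Re = 5.84×10^5, ε/D = 1.42×10^-4 → f = 0.01471 (Swamee-Jain)
Major: h_f = f(L/D)·V²/2g = 0.01471·4222·0.4467 = 27.73 m
Minor: ΣK = 1.59; h_m = ΣK·V²/2g = 0.7102 m
Total H_L = 27.73 + 0.7102 = 28.44 m

H_L ≈ 28.4 m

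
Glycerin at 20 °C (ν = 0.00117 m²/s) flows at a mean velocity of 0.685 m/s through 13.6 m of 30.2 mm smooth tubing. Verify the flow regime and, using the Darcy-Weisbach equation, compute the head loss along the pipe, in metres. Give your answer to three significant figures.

h_f ≈ 39.0 m

Re = VD/ν = 0.685·0.03020/0.00117 = 17.7 → laminar (Re < 2300)
f = 64/Re = 3.620
h_f = f(L/D)V²/(2g) = 3.620·(13.6/0.03020)·0.685²/(2·9.81) = 38.98 m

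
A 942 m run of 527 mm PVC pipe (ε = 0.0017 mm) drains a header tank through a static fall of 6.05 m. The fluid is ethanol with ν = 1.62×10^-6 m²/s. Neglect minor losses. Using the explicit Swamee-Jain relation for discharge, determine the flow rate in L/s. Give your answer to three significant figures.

Swamee-Jain (Type II): Q = -0.965·√(gD⁵h_f/L)·ln[ε/(3.7D) + √(3.17ν²L/(gD³h_f))]
√(gD⁵h_f/L) = √(9.81·0.527⁵·6.05/942) = 0.05061
ε/(3.7D) = 8.72×10^-7; √(3.17ν²L/(gD³h_f)) = 3.00×10^-5
Q = -0.965·0.05061·ln(3.091×10^-5) = 0.5071 m³/s
Check: V = 2.32 m/s, Re = 7.56×10^5, f = 0.01224, h_f = 6.03 m ≈ 6.05 m ✓

Q ≈ 507 L/s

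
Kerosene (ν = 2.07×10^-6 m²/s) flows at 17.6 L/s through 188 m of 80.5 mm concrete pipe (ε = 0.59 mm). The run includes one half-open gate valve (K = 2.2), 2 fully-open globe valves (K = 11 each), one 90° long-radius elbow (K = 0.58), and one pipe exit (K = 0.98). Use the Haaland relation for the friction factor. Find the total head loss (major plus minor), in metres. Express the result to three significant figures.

V = 4Q/(πD²) = 3.458 m/s; V²/2g = 0.6095 m
Re = 1.34×10^5, ε/D = 0.00733 → f = 0.03478 (Haaland)
Major: h_f = f(L/D)·V²/2g = 0.03478·2335·0.6095 = 49.51 m
Minor: ΣK = 25.8; h_m = ΣK·V²/2g = 15.70 m
Total H_L = 49.51 + 15.70 = 65.21 m

H_L ≈ 65.2 m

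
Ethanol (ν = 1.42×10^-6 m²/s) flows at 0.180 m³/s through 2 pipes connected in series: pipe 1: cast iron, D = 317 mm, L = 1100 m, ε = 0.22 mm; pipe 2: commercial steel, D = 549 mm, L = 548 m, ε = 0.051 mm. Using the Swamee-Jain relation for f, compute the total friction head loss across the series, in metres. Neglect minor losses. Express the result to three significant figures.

Pipe 1: V = 2.281 m/s, Re = 5.09×10^5, ε/D = 6.94×10^-4, f = 0.01888, h_1 = f(L/D)V²/2g = 17.37 m
Pipe 2: V = 0.7604 m/s, Re = 2.94×10^5, ε/D = 9.29×10^-5, f = 0.01541, h_2 = f(L/D)V²/2g = 0.4534 m
Series → Q common, losses add: H = Σh = 17.82 m

H ≈ 17.8 m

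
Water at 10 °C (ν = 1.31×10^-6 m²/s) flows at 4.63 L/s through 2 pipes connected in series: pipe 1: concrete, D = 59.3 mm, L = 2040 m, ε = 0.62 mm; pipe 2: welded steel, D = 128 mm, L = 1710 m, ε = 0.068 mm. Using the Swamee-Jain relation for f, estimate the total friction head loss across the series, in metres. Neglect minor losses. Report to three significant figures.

H ≈ 197 m

Pipe 1: V = 1.676 m/s, Re = 7.59×10^4, ε/D = 0.0105, f = 0.03954, h_1 = f(L/D)V²/2g = 194.8 m
Pipe 2: V = 0.3598 m/s, Re = 3.52×10^4, ε/D = 5.31×10^-4, f = 0.02418, h_2 = f(L/D)V²/2g = 2.131 m
Series → Q common, losses add: H = Σh = 197.0 m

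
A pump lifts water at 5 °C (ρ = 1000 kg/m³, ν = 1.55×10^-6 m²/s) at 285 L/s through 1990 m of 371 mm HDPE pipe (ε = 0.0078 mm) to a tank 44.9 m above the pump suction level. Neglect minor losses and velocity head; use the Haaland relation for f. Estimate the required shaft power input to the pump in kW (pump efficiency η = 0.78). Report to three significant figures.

P_shaft ≈ 248 kW

V = 4Q/(πD²) = 2.636 m/s; Re = 6.31×10^5; ε/D = 2.10×10^-5; f = 0.01283
h_f = f(L/D)V²/2g = 24.37 m
Total head H = z + h_f = 44.9 + 24.37 = 69.27 m
P_hyd = ρgQH = 1000·9.81·0.285·69.27 = 193.7 kW
P_shaft = P_hyd/η = 193.7/0.78 = 248.3 kW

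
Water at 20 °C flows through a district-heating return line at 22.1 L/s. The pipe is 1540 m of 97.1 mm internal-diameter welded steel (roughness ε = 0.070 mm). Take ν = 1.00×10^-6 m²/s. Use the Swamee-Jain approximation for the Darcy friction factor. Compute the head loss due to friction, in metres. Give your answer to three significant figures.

V = 4Q/(πD²) = 4·0.0221/(π·0.0971²) = 2.984 m/s
Re = VD/ν = 2.984·0.0971/1.00×10^-6 = 2.90×10^5 → turbulent
ε/D = 0.070/97.1 = 7.21×10^-4
Swamee-Jain: f = 0.01953
h_f = f(L/D)V²/(2g) = 0.01953·(1540/0.0971)·2.984²/(2·9.81) = 140.6 m

h_f ≈ 141 m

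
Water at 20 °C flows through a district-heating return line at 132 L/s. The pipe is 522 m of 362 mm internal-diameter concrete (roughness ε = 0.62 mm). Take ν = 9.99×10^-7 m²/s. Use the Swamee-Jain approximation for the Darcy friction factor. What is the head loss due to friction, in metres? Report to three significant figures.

V = 4Q/(πD²) = 4·0.132/(π·0.362²) = 1.283 m/s
Re = VD/ν = 1.283·0.362/9.99×10^-7 = 4.65×10^5 → turbulent
ε/D = 0.62/362 = 0.00171
Swamee-Jain: f = 0.02304
h_f = f(L/D)V²/(2g) = 0.02304·(522/0.362)·1.283²/(2·9.81) = 2.786 m

h_f ≈ 2.79 m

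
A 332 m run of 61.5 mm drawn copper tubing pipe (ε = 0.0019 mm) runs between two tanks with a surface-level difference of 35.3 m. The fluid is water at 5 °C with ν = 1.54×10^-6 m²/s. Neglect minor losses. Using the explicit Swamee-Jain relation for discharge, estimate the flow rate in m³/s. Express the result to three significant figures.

Q ≈ 0.00795 m³/s

Swamee-Jain (Type II): Q = -0.965·√(gD⁵h_f/L)·ln[ε/(3.7D) + √(3.17ν²L/(gD³h_f))]
√(gD⁵h_f/L) = √(9.81·0.0615⁵·35.3/332) = 9.579×10^-4
ε/(3.7D) = 8.35×10^-6; √(3.17ν²L/(gD³h_f)) = 1.76×10^-4
Q = -0.965·9.579×10^-4·ln(1.844×10^-4) = 0.007949 m³/s
Check: V = 2.68 m/s, Re = 1.07×10^5, f = 0.01781, h_f = 35.1 m ≈ 35.3 m ✓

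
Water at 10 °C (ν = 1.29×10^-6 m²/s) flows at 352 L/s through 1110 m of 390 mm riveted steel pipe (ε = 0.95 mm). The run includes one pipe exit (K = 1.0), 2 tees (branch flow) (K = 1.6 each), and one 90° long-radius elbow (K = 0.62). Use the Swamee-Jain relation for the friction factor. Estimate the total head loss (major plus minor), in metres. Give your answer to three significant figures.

H_L ≈ 33.6 m

V = 4Q/(πD²) = 2.947 m/s; V²/2g = 0.4425 m
Re = 8.91×10^5, ε/D = 0.00244 → f = 0.02495 (Swamee-Jain)
Major: h_f = f(L/D)·V²/2g = 0.02495·2846·0.4425 = 31.43 m
Minor: ΣK = 4.82; h_m = ΣK·V²/2g = 2.133 m
Total H_L = 31.43 + 2.133 = 33.56 m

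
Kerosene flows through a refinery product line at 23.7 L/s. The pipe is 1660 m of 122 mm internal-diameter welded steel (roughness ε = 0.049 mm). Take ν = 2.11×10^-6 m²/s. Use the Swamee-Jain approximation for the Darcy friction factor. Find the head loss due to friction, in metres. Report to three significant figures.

V = 4Q/(πD²) = 4·0.0237/(π·0.122²) = 2.027 m/s
Re = VD/ν = 2.027·0.122/2.11×10^-6 = 1.17×10^5 → turbulent
ε/D = 0.049/122 = 4.02×10^-4
Swamee-Jain: f = 0.01956
h_f = f(L/D)V²/(2g) = 0.01956·(1660/0.122)·2.027²/(2·9.81) = 55.75 m

h_f ≈ 55.7 m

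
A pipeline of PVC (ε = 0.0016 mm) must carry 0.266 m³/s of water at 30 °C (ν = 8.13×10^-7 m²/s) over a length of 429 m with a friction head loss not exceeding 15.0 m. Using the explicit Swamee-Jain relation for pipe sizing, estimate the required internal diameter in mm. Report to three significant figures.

D ≈ 286 mm

Swamee-Jain (Type III): D = 0.66·[ε^1.25·(LQ²/(gh_f))^4.75 + ν·Q^9.4·(L/(gh_f))^5.2]^0.04
LQ²/(gh_f) = 0.2063; L/(gh_f) = 2.915
Term 1 = ε^1.25·(…)^4.75 = 3.15×10^-11; Term 2 = ν·Q^9.4·(…)^5.2 = 8.33×10^-10
D = 0.66·(3.15×10^-11 + 8.33×10^-10)^0.04 = 0.2864 m = 286 mm
Check: V = 4.13 m/s, Re = 1.45×10^6, f = 0.01108, h_f = 14.4 m ≈ 15.0 m ✓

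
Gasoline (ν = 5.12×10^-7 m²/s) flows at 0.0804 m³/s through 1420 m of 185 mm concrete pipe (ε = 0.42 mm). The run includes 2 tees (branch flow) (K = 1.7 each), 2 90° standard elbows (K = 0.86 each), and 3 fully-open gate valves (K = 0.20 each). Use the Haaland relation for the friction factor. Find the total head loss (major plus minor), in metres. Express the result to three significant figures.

H_L ≈ 88.1 m

V = 4Q/(πD²) = 2.991 m/s; V²/2g = 0.4560 m
Re = 1.08×10^6, ε/D = 0.00227 → f = 0.02442 (Haaland)
Major: h_f = f(L/D)·V²/2g = 0.02442·7676·0.4560 = 85.46 m
Minor: ΣK = 5.72; h_m = ΣK·V²/2g = 2.608 m
Total H_L = 85.46 + 2.608 = 88.06 m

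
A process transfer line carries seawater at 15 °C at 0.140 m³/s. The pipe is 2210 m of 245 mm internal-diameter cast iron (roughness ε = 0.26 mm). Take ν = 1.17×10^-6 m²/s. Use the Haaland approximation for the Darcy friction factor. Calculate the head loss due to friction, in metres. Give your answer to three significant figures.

V = 4Q/(πD²) = 4·0.140/(π·0.245²) = 2.970 m/s
Re = VD/ν = 2.970·0.245/1.17×10^-6 = 6.22×10^5 → turbulent
ε/D = 0.26/245 = 0.00106
Haaland: f = 0.02037
h_f = f(L/D)V²/(2g) = 0.02037·(2210/0.245)·2.970²/(2·9.81) = 82.58 m

h_f ≈ 82.6 m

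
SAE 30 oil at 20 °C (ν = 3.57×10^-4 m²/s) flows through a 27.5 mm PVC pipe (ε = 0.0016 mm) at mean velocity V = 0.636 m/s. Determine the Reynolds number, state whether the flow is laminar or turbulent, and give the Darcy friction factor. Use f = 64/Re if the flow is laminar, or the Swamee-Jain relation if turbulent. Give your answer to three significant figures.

Re ≈ 49.0; laminar; f = 64/Re ≈ 1.31

Re = VD/ν = 0.6360·0.0275/3.57×10^-4 = 49.0
Re < 2300 → laminar → f = 64/Re = 1.306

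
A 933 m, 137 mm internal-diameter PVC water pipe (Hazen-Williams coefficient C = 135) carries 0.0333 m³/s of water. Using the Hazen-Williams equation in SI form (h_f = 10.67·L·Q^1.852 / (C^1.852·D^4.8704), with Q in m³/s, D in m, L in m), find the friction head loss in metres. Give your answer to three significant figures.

h_f ≈ 33.2 m

h_f = 10.67·933·0.0333^1.852 / (135^1.852·0.137^4.8704) = 33.17 m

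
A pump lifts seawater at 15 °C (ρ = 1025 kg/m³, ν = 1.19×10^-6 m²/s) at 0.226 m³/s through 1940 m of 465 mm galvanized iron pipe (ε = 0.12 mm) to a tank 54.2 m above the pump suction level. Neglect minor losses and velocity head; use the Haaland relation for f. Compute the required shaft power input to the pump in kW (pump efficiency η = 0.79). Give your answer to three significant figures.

V = 4Q/(πD²) = 1.331 m/s; Re = 5.20×10^5; ε/D = 2.58×10^-4; f = 0.01576
h_f = f(L/D)V²/2g = 5.937 m
Total head H = z + h_f = 54.2 + 5.937 = 60.14 m
P_hyd = ρgQH = 1025·9.81·0.226·60.14 = 136.7 kW
P_shaft = P_hyd/η = 136.7/0.79 = 173.0 kW

P_shaft ≈ 173 kW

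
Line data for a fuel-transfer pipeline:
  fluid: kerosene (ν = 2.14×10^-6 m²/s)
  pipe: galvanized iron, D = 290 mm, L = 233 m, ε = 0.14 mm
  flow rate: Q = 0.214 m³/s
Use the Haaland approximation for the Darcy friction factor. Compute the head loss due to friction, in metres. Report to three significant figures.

V = 4Q/(πD²) = 4·0.214/(π·0.290²) = 3.240 m/s
Re = VD/ν = 3.240·0.290/2.14×10^-6 = 4.39×10^5 → turbulent
ε/D = 0.14/290 = 4.83×10^-4
Haaland: f = 0.01758
h_f = f(L/D)V²/(2g) = 0.01758·(233/0.290)·3.240²/(2·9.81) = 7.555 m

h_f ≈ 7.56 m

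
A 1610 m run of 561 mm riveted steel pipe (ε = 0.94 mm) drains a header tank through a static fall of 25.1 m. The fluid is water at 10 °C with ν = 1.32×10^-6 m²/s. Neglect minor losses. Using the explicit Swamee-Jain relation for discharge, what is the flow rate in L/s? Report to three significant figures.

Q ≈ 682 L/s

Swamee-Jain (Type II): Q = -0.965·√(gD⁵h_f/L)·ln[ε/(3.7D) + √(3.17ν²L/(gD³h_f))]
√(gD⁵h_f/L) = √(9.81·0.561⁵·25.1/1610) = 0.09219
ε/(3.7D) = 4.53×10^-4; √(3.17ν²L/(gD³h_f)) = 1.43×10^-5
Q = -0.965·0.09219·ln(4.672×10^-4) = 0.6822 m³/s
Check: V = 2.76 m/s, Re = 1.17×10^6, f = 0.02261, h_f = 25.2 m ≈ 25.1 m ✓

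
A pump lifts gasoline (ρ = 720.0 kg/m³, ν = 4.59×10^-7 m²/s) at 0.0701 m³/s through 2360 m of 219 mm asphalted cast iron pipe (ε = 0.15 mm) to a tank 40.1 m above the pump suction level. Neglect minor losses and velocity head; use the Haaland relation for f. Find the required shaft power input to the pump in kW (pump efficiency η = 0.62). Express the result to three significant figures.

V = 4Q/(πD²) = 1.861 m/s; Re = 8.88×10^5; ε/D = 6.85×10^-4; f = 0.01837
h_f = f(L/D)V²/2g = 34.95 m
Total head H = z + h_f = 40.1 + 34.95 = 75.05 m
P_hyd = ρgQH = 720.0·9.81·0.0701·75.05 = 37.16 kW
P_shaft = P_hyd/η = 37.16/0.62 = 59.93 kW

P_shaft ≈ 59.9 kW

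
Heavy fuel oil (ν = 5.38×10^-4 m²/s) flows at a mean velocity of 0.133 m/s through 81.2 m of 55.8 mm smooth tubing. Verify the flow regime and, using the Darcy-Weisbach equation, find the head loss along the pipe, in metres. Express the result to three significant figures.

Re = VD/ν = 0.133·0.05580/5.38×10^-4 = 13.8 → laminar (Re < 2300)
f = 64/Re = 4.640
h_f = f(L/D)V²/(2g) = 4.640·(81.2/0.05580)·0.133²/(2·9.81) = 6.087 m

h_f ≈ 6.09 m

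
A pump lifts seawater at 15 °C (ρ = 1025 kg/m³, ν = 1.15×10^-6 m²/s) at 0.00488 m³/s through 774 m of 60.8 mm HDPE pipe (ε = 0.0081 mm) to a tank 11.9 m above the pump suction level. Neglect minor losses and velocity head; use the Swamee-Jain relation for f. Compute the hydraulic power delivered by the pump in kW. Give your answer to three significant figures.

V = 4Q/(πD²) = 1.681 m/s; Re = 8.89×10^4; ε/D = 1.33×10^-4; f = 0.01904
h_f = f(L/D)V²/2g = 34.90 m
Total head H = z + h_f = 11.9 + 34.90 = 46.80 m
P_hyd = ρgQH = 1025·9.81·0.00488·46.80 = 2.296 kW

P_hyd ≈ 2.30 kW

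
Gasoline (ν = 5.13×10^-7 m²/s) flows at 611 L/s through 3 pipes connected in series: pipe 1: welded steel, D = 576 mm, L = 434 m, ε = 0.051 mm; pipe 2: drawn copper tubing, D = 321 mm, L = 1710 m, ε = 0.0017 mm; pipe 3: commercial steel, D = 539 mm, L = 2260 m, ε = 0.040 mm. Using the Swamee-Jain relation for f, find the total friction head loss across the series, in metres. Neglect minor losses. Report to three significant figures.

H ≈ 167 m

Pipe 1: V = 2.345 m/s, Re = 2.63×10^6, ε/D = 8.85×10^-5, f = 0.01248, h_1 = f(L/D)V²/2g = 2.636 m
Pipe 2: V = 7.550 m/s, Re = 4.72×10^6, ε/D = 5.30×10^-6, f = 0.009426, h_2 = f(L/D)V²/2g = 145.9 m
Pipe 3: V = 2.678 m/s, Re = 2.81×10^6, ε/D = 7.42×10^-5, f = 0.01215, h_3 = f(L/D)V²/2g = 18.61 m
Series → Q common, losses add: H = Σh = 167.1 m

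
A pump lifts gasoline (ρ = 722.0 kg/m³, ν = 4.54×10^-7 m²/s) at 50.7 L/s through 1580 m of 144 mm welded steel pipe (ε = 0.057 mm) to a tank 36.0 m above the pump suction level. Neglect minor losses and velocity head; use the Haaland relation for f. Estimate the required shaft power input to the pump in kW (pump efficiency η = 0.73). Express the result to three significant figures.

P_shaft ≈ 61.5 kW

V = 4Q/(πD²) = 3.113 m/s; Re = 9.87×10^5; ε/D = 3.96×10^-4; f = 0.01642
h_f = f(L/D)V²/2g = 88.97 m
Total head H = z + h_f = 36.0 + 88.97 = 125.0 m
P_hyd = ρgQH = 722.0·9.81·0.0507·125.0 = 44.88 kW
P_shaft = P_hyd/η = 44.88/0.73 = 61.47 kW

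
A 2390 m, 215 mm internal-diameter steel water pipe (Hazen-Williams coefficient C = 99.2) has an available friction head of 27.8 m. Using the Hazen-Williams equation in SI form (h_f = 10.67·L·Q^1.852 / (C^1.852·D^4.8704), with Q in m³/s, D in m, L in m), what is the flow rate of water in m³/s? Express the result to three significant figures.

Q ≈ 0.0438 m³/s

Rearranging: Q = [h_f·C^1.852·D^4.8704 / (10.67·L)]^(1/1.852)
Q = [27.8·99.2^1.852·0.215^4.8704 / (10.67·2390)]^0.540 = 0.04378 m³/s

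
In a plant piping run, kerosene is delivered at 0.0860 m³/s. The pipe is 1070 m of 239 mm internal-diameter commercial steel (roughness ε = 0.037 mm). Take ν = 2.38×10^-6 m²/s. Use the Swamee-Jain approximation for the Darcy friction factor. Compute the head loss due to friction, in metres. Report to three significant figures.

V = 4Q/(πD²) = 4·0.0860/(π·0.239²) = 1.917 m/s
Re = VD/ν = 1.917·0.239/2.38×10^-6 = 1.93×10^5 → turbulent
ε/D = 0.037/239 = 1.55×10^-4
Swamee-Jain: f = 0.01690
h_f = f(L/D)V²/(2g) = 0.01690·(1070/0.239)·1.917²/(2·9.81) = 14.17 m

h_f ≈ 14.2 m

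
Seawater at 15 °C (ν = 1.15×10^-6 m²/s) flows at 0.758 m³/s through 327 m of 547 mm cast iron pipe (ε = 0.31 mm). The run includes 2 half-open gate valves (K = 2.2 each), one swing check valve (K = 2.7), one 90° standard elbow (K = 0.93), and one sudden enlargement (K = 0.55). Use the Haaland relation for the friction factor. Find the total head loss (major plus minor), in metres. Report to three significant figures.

V = 4Q/(πD²) = 3.226 m/s; V²/2g = 0.5303 m
Re = 1.53×10^6, ε/D = 5.67×10^-4 → f = 0.01748 (Haaland)
Major: h_f = f(L/D)·V²/2g = 0.01748·597.8·0.5303 = 5.541 m
Minor: ΣK = 8.58; h_m = ΣK·V²/2g = 4.550 m
Total H_L = 5.541 + 4.550 = 10.09 m

H_L ≈ 10.1 m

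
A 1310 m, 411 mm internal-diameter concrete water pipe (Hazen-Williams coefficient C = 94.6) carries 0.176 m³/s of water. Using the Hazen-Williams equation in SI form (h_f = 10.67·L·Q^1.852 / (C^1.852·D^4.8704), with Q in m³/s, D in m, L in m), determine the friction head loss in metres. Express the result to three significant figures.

h_f = 10.67·1310·0.176^1.852 / (94.6^1.852·0.411^4.8704) = 9.322 m

h_f ≈ 9.32 m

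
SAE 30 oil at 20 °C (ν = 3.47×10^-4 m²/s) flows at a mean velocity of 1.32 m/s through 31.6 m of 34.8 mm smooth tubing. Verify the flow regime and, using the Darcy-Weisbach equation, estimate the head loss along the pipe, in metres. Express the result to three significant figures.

Re = VD/ν = 1.32·0.03480/3.47×10^-4 = 132 → laminar (Re < 2300)
f = 64/Re = 0.4835
h_f = f(L/D)V²/(2g) = 0.4835·(31.6/0.03480)·1.32²/(2·9.81) = 38.99 m

h_f ≈ 39.0 m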